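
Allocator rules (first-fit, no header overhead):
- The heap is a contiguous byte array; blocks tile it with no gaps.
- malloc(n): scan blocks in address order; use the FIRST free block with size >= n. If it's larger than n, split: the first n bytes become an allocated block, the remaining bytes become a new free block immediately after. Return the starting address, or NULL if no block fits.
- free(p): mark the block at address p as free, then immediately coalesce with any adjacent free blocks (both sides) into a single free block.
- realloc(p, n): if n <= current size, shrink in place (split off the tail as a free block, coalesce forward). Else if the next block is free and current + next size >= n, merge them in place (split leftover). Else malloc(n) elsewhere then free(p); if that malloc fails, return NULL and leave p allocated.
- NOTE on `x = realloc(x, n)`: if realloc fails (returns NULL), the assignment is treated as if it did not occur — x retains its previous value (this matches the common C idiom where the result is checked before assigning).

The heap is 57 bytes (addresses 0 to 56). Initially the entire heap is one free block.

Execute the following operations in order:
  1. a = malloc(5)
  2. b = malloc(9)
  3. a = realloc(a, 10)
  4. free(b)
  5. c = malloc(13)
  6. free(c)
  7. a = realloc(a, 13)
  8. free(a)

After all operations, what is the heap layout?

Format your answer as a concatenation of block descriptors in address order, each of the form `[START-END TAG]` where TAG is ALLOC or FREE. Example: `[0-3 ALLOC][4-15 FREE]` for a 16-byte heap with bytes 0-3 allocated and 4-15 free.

Answer: [0-56 FREE]

Derivation:
Op 1: a = malloc(5) -> a = 0; heap: [0-4 ALLOC][5-56 FREE]
Op 2: b = malloc(9) -> b = 5; heap: [0-4 ALLOC][5-13 ALLOC][14-56 FREE]
Op 3: a = realloc(a, 10) -> a = 14; heap: [0-4 FREE][5-13 ALLOC][14-23 ALLOC][24-56 FREE]
Op 4: free(b) -> (freed b); heap: [0-13 FREE][14-23 ALLOC][24-56 FREE]
Op 5: c = malloc(13) -> c = 0; heap: [0-12 ALLOC][13-13 FREE][14-23 ALLOC][24-56 FREE]
Op 6: free(c) -> (freed c); heap: [0-13 FREE][14-23 ALLOC][24-56 FREE]
Op 7: a = realloc(a, 13) -> a = 14; heap: [0-13 FREE][14-26 ALLOC][27-56 FREE]
Op 8: free(a) -> (freed a); heap: [0-56 FREE]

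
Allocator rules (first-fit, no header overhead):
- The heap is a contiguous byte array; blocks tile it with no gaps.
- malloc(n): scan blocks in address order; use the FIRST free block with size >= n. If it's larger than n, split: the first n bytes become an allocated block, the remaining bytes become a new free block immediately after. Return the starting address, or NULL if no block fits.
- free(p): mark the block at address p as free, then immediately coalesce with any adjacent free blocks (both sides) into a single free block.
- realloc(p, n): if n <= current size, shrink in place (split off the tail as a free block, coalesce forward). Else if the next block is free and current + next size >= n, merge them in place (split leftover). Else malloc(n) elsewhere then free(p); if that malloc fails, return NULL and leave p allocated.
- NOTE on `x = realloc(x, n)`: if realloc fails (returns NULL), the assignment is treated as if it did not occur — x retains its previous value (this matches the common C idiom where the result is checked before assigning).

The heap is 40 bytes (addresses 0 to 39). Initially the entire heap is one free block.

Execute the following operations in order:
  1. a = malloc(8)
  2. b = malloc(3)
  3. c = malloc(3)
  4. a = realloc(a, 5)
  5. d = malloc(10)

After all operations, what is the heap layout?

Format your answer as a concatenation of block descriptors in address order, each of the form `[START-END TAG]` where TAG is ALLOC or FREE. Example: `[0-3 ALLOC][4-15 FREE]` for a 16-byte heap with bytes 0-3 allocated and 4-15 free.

Op 1: a = malloc(8) -> a = 0; heap: [0-7 ALLOC][8-39 FREE]
Op 2: b = malloc(3) -> b = 8; heap: [0-7 ALLOC][8-10 ALLOC][11-39 FREE]
Op 3: c = malloc(3) -> c = 11; heap: [0-7 ALLOC][8-10 ALLOC][11-13 ALLOC][14-39 FREE]
Op 4: a = realloc(a, 5) -> a = 0; heap: [0-4 ALLOC][5-7 FREE][8-10 ALLOC][11-13 ALLOC][14-39 FREE]
Op 5: d = malloc(10) -> d = 14; heap: [0-4 ALLOC][5-7 FREE][8-10 ALLOC][11-13 ALLOC][14-23 ALLOC][24-39 FREE]

Answer: [0-4 ALLOC][5-7 FREE][8-10 ALLOC][11-13 ALLOC][14-23 ALLOC][24-39 FREE]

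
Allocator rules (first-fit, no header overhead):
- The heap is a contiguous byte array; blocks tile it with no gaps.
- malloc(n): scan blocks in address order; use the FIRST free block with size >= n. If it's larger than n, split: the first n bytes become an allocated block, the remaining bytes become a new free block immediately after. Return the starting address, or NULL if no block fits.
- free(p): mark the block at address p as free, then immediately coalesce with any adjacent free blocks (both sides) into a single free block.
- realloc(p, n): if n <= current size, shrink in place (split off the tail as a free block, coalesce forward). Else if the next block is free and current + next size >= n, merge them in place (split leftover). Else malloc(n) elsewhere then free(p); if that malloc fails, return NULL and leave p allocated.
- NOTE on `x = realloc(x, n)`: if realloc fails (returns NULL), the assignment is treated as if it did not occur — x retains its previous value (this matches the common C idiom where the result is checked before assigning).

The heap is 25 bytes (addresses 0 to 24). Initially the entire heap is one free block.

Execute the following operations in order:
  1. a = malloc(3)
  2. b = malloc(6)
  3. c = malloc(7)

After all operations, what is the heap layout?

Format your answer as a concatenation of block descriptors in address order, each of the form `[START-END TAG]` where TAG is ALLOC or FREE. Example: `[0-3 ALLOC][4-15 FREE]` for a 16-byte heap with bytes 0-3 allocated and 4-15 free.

Answer: [0-2 ALLOC][3-8 ALLOC][9-15 ALLOC][16-24 FREE]

Derivation:
Op 1: a = malloc(3) -> a = 0; heap: [0-2 ALLOC][3-24 FREE]
Op 2: b = malloc(6) -> b = 3; heap: [0-2 ALLOC][3-8 ALLOC][9-24 FREE]
Op 3: c = malloc(7) -> c = 9; heap: [0-2 ALLOC][3-8 ALLOC][9-15 ALLOC][16-24 FREE]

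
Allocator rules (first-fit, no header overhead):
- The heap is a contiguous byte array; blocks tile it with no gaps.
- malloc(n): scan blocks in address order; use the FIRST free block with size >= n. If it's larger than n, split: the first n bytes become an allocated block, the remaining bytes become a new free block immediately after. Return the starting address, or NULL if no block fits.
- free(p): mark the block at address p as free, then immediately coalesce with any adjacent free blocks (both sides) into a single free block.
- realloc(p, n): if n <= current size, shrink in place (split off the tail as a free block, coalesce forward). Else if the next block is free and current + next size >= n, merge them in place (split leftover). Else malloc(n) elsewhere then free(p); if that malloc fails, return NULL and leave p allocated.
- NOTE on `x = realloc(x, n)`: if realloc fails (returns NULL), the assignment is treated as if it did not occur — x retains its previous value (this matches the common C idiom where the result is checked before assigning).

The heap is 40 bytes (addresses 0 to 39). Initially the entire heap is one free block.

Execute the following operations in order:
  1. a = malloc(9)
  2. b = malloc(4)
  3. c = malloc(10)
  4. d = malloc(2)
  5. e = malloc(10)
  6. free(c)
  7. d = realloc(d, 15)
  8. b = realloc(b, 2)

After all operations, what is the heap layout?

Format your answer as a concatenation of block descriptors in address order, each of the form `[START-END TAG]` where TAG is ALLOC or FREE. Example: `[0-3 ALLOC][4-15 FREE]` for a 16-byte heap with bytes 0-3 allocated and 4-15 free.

Answer: [0-8 ALLOC][9-10 ALLOC][11-22 FREE][23-24 ALLOC][25-34 ALLOC][35-39 FREE]

Derivation:
Op 1: a = malloc(9) -> a = 0; heap: [0-8 ALLOC][9-39 FREE]
Op 2: b = malloc(4) -> b = 9; heap: [0-8 ALLOC][9-12 ALLOC][13-39 FREE]
Op 3: c = malloc(10) -> c = 13; heap: [0-8 ALLOC][9-12 ALLOC][13-22 ALLOC][23-39 FREE]
Op 4: d = malloc(2) -> d = 23; heap: [0-8 ALLOC][9-12 ALLOC][13-22 ALLOC][23-24 ALLOC][25-39 FREE]
Op 5: e = malloc(10) -> e = 25; heap: [0-8 ALLOC][9-12 ALLOC][13-22 ALLOC][23-24 ALLOC][25-34 ALLOC][35-39 FREE]
Op 6: free(c) -> (freed c); heap: [0-8 ALLOC][9-12 ALLOC][13-22 FREE][23-24 ALLOC][25-34 ALLOC][35-39 FREE]
Op 7: d = realloc(d, 15) -> NULL (d unchanged); heap: [0-8 ALLOC][9-12 ALLOC][13-22 FREE][23-24 ALLOC][25-34 ALLOC][35-39 FREE]
Op 8: b = realloc(b, 2) -> b = 9; heap: [0-8 ALLOC][9-10 ALLOC][11-22 FREE][23-24 ALLOC][25-34 ALLOC][35-39 FREE]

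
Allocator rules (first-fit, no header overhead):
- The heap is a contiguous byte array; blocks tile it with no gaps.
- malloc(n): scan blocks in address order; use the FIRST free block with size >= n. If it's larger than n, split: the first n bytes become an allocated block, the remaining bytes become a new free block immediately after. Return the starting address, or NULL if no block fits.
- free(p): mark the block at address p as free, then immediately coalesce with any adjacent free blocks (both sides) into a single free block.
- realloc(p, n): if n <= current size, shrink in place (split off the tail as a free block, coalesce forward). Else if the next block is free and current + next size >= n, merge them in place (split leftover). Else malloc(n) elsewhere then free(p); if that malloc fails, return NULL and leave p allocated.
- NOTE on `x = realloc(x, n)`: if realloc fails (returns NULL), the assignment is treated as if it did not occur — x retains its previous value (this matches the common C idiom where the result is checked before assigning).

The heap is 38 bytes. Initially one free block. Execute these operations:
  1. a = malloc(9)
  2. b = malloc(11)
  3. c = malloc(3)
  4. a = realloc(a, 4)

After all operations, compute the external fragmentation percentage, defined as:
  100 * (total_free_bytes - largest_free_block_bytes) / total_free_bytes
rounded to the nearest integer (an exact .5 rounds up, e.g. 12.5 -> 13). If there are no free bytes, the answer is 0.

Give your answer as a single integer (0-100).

Op 1: a = malloc(9) -> a = 0; heap: [0-8 ALLOC][9-37 FREE]
Op 2: b = malloc(11) -> b = 9; heap: [0-8 ALLOC][9-19 ALLOC][20-37 FREE]
Op 3: c = malloc(3) -> c = 20; heap: [0-8 ALLOC][9-19 ALLOC][20-22 ALLOC][23-37 FREE]
Op 4: a = realloc(a, 4) -> a = 0; heap: [0-3 ALLOC][4-8 FREE][9-19 ALLOC][20-22 ALLOC][23-37 FREE]
Free blocks: [5 15] total_free=20 largest=15 -> 100*(20-15)/20 = 500/20 = 25

Answer: 25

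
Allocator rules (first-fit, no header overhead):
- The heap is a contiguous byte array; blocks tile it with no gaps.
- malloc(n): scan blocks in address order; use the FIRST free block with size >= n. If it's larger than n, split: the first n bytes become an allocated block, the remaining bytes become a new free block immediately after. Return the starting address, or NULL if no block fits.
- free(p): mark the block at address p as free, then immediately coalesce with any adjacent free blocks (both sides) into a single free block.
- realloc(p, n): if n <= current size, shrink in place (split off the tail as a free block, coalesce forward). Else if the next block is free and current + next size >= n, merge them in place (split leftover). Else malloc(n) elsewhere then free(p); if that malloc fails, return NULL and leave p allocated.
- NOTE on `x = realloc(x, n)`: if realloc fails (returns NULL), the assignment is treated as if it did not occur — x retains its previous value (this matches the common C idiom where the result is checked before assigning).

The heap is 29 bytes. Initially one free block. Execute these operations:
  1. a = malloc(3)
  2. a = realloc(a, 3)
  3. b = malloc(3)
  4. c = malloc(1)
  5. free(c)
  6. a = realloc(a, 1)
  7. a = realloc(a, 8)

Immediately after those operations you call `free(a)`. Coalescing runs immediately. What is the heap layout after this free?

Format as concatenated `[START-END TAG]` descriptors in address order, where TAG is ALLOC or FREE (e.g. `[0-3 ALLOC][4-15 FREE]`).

Answer: [0-2 FREE][3-5 ALLOC][6-28 FREE]

Derivation:
Op 1: a = malloc(3) -> a = 0; heap: [0-2 ALLOC][3-28 FREE]
Op 2: a = realloc(a, 3) -> a = 0; heap: [0-2 ALLOC][3-28 FREE]
Op 3: b = malloc(3) -> b = 3; heap: [0-2 ALLOC][3-5 ALLOC][6-28 FREE]
Op 4: c = malloc(1) -> c = 6; heap: [0-2 ALLOC][3-5 ALLOC][6-6 ALLOC][7-28 FREE]
Op 5: free(c) -> (freed c); heap: [0-2 ALLOC][3-5 ALLOC][6-28 FREE]
Op 6: a = realloc(a, 1) -> a = 0; heap: [0-0 ALLOC][1-2 FREE][3-5 ALLOC][6-28 FREE]
Op 7: a = realloc(a, 8) -> a = 6; heap: [0-2 FREE][3-5 ALLOC][6-13 ALLOC][14-28 FREE]
free(a): a = 6 -> block [6-13 ALLOC]; mark free, coalesce with adjacent free neighbors -> [0-2 FREE][3-5 ALLOC][6-28 FREE]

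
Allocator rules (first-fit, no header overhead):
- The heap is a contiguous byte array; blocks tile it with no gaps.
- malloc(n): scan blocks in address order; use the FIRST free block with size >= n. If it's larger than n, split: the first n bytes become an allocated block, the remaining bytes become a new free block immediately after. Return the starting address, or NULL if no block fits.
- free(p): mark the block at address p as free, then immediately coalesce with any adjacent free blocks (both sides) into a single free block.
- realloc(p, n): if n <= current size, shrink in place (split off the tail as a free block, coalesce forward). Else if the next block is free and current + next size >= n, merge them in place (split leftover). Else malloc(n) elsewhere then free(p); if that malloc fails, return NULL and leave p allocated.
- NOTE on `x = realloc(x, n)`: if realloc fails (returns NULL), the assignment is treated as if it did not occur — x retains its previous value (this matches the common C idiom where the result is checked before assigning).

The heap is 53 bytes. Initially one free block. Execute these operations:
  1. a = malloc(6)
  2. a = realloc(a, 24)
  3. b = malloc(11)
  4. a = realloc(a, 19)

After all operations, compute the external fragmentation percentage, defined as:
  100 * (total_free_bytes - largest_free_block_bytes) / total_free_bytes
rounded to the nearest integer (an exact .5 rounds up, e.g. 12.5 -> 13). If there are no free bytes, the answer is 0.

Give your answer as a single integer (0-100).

Answer: 22

Derivation:
Op 1: a = malloc(6) -> a = 0; heap: [0-5 ALLOC][6-52 FREE]
Op 2: a = realloc(a, 24) -> a = 0; heap: [0-23 ALLOC][24-52 FREE]
Op 3: b = malloc(11) -> b = 24; heap: [0-23 ALLOC][24-34 ALLOC][35-52 FREE]
Op 4: a = realloc(a, 19) -> a = 0; heap: [0-18 ALLOC][19-23 FREE][24-34 ALLOC][35-52 FREE]
Free blocks: [5 18] total_free=23 largest=18 -> 100*(23-18)/23 = 500/23 ≈ 21.739 -> rounds to 22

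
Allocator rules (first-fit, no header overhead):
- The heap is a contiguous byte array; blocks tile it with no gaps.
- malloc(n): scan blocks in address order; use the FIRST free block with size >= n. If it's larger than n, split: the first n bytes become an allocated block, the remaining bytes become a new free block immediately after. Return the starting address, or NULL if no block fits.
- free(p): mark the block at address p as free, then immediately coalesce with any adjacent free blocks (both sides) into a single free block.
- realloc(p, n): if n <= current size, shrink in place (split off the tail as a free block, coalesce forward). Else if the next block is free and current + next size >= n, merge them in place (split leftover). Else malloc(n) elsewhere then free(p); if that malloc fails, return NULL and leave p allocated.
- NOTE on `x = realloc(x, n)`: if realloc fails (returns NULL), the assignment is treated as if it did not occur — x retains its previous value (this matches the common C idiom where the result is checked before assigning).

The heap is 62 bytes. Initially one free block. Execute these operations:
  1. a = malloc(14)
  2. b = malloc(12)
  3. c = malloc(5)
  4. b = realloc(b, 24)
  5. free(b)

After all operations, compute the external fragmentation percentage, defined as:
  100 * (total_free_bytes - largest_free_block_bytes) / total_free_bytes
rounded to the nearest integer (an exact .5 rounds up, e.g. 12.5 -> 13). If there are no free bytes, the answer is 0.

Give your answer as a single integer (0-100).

Op 1: a = malloc(14) -> a = 0; heap: [0-13 ALLOC][14-61 FREE]
Op 2: b = malloc(12) -> b = 14; heap: [0-13 ALLOC][14-25 ALLOC][26-61 FREE]
Op 3: c = malloc(5) -> c = 26; heap: [0-13 ALLOC][14-25 ALLOC][26-30 ALLOC][31-61 FREE]
Op 4: b = realloc(b, 24) -> b = 31; heap: [0-13 ALLOC][14-25 FREE][26-30 ALLOC][31-54 ALLOC][55-61 FREE]
Op 5: free(b) -> (freed b); heap: [0-13 ALLOC][14-25 FREE][26-30 ALLOC][31-61 FREE]
Free blocks: [12 31] total_free=43 largest=31 -> 100*(43-31)/43 = 1200/43 ≈ 27.907 -> rounds to 28

Answer: 28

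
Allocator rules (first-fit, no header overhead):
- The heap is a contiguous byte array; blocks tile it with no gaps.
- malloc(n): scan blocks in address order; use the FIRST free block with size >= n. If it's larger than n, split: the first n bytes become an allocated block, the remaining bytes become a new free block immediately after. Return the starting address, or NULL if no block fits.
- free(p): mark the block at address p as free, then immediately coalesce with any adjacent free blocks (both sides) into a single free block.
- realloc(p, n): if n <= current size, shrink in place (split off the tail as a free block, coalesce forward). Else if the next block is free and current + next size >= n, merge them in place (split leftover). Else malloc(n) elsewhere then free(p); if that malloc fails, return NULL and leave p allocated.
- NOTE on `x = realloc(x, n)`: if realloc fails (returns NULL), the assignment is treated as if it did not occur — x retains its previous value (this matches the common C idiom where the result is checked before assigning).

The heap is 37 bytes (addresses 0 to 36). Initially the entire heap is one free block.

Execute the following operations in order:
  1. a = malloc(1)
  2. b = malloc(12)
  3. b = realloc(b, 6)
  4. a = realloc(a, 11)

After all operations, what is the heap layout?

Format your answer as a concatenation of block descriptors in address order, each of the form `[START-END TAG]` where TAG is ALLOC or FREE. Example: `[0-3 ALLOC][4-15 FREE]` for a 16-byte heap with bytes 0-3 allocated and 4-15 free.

Op 1: a = malloc(1) -> a = 0; heap: [0-0 ALLOC][1-36 FREE]
Op 2: b = malloc(12) -> b = 1; heap: [0-0 ALLOC][1-12 ALLOC][13-36 FREE]
Op 3: b = realloc(b, 6) -> b = 1; heap: [0-0 ALLOC][1-6 ALLOC][7-36 FREE]
Op 4: a = realloc(a, 11) -> a = 7; heap: [0-0 FREE][1-6 ALLOC][7-17 ALLOC][18-36 FREE]

Answer: [0-0 FREE][1-6 ALLOC][7-17 ALLOC][18-36 FREE]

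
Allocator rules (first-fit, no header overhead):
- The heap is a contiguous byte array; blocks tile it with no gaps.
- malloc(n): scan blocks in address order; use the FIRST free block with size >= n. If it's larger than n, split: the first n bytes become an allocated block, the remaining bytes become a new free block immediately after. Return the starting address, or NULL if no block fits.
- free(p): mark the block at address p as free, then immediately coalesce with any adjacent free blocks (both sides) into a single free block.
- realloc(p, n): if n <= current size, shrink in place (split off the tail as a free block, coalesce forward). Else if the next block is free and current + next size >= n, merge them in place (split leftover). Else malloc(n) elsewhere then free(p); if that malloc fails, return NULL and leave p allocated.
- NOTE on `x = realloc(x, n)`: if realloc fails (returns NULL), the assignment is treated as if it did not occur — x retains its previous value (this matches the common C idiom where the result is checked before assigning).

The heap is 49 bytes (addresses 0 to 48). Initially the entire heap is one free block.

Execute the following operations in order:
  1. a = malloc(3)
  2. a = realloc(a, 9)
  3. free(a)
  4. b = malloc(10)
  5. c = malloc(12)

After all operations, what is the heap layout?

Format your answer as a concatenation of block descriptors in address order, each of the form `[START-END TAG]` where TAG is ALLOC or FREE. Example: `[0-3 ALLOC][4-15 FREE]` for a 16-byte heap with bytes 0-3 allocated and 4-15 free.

Op 1: a = malloc(3) -> a = 0; heap: [0-2 ALLOC][3-48 FREE]
Op 2: a = realloc(a, 9) -> a = 0; heap: [0-8 ALLOC][9-48 FREE]
Op 3: free(a) -> (freed a); heap: [0-48 FREE]
Op 4: b = malloc(10) -> b = 0; heap: [0-9 ALLOC][10-48 FREE]
Op 5: c = malloc(12) -> c = 10; heap: [0-9 ALLOC][10-21 ALLOC][22-48 FREE]

Answer: [0-9 ALLOC][10-21 ALLOC][22-48 FREE]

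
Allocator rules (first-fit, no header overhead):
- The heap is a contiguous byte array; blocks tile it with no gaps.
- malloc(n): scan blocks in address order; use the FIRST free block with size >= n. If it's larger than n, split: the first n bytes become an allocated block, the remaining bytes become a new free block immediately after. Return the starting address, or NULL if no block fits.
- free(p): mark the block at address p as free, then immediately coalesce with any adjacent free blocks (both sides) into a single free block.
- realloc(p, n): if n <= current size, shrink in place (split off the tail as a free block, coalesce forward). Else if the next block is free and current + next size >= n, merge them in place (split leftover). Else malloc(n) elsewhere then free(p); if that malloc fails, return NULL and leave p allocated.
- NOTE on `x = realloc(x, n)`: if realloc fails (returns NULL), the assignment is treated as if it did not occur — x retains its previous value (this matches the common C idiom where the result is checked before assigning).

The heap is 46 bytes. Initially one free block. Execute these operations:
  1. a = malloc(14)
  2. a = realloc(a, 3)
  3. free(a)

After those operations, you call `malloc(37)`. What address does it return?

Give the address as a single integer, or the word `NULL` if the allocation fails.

Answer: 0

Derivation:
Op 1: a = malloc(14) -> a = 0; heap: [0-13 ALLOC][14-45 FREE]
Op 2: a = realloc(a, 3) -> a = 0; heap: [0-2 ALLOC][3-45 FREE]
Op 3: free(a) -> (freed a); heap: [0-45 FREE]
malloc(37): first-fit scan over [0-45 FREE] -> 0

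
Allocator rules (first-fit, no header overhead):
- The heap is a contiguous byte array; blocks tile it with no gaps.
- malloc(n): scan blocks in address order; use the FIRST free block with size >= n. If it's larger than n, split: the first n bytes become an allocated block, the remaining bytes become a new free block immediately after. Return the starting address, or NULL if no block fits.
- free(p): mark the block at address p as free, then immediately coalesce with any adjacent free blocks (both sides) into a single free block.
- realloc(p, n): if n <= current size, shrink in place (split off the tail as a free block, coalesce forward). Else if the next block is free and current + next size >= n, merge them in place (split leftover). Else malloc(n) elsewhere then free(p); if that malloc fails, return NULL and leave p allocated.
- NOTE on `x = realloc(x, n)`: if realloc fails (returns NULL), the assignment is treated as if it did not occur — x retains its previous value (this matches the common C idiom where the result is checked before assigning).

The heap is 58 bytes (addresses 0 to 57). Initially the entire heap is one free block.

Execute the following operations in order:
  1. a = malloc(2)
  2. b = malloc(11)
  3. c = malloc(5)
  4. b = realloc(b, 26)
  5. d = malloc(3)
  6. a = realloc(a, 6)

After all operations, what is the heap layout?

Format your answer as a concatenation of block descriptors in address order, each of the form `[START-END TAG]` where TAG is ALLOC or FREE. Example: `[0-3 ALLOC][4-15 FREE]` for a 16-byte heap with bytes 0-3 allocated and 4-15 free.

Op 1: a = malloc(2) -> a = 0; heap: [0-1 ALLOC][2-57 FREE]
Op 2: b = malloc(11) -> b = 2; heap: [0-1 ALLOC][2-12 ALLOC][13-57 FREE]
Op 3: c = malloc(5) -> c = 13; heap: [0-1 ALLOC][2-12 ALLOC][13-17 ALLOC][18-57 FREE]
Op 4: b = realloc(b, 26) -> b = 18; heap: [0-1 ALLOC][2-12 FREE][13-17 ALLOC][18-43 ALLOC][44-57 FREE]
Op 5: d = malloc(3) -> d = 2; heap: [0-1 ALLOC][2-4 ALLOC][5-12 FREE][13-17 ALLOC][18-43 ALLOC][44-57 FREE]
Op 6: a = realloc(a, 6) -> a = 5; heap: [0-1 FREE][2-4 ALLOC][5-10 ALLOC][11-12 FREE][13-17 ALLOC][18-43 ALLOC][44-57 FREE]

Answer: [0-1 FREE][2-4 ALLOC][5-10 ALLOC][11-12 FREE][13-17 ALLOC][18-43 ALLOC][44-57 FREE]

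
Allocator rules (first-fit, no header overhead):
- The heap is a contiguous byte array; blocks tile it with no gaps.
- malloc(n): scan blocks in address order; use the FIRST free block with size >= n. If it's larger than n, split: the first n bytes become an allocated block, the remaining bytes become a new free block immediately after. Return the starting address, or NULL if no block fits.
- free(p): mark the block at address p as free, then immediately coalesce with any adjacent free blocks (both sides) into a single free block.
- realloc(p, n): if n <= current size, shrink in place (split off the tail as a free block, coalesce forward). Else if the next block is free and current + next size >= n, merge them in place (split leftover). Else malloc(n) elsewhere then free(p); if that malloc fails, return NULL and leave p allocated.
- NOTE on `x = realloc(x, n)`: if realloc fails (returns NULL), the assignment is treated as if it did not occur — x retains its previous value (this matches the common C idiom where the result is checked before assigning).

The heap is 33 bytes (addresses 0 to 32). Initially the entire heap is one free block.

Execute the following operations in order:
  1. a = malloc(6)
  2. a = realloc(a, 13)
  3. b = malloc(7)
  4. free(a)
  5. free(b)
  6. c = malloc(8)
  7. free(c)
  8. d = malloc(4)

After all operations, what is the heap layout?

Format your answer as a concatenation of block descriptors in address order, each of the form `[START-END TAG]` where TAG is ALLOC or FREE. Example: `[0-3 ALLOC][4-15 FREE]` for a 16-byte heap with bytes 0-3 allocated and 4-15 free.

Op 1: a = malloc(6) -> a = 0; heap: [0-5 ALLOC][6-32 FREE]
Op 2: a = realloc(a, 13) -> a = 0; heap: [0-12 ALLOC][13-32 FREE]
Op 3: b = malloc(7) -> b = 13; heap: [0-12 ALLOC][13-19 ALLOC][20-32 FREE]
Op 4: free(a) -> (freed a); heap: [0-12 FREE][13-19 ALLOC][20-32 FREE]
Op 5: free(b) -> (freed b); heap: [0-32 FREE]
Op 6: c = malloc(8) -> c = 0; heap: [0-7 ALLOC][8-32 FREE]
Op 7: free(c) -> (freed c); heap: [0-32 FREE]
Op 8: d = malloc(4) -> d = 0; heap: [0-3 ALLOC][4-32 FREE]

Answer: [0-3 ALLOC][4-32 FREE]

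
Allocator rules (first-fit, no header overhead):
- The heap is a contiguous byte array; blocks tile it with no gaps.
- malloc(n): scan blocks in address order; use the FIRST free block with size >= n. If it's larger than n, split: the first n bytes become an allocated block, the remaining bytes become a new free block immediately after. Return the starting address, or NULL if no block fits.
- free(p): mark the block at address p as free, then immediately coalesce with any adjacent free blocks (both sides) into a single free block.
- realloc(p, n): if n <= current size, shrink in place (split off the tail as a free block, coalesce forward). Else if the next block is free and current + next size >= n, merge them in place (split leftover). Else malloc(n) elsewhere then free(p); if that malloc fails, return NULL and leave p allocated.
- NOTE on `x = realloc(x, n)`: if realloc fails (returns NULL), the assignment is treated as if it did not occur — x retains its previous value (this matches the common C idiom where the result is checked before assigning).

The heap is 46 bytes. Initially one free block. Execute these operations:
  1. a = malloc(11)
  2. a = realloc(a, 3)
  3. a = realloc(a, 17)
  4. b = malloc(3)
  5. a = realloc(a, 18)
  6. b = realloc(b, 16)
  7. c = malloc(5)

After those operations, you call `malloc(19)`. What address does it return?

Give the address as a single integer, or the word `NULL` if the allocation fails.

Answer: NULL

Derivation:
Op 1: a = malloc(11) -> a = 0; heap: [0-10 ALLOC][11-45 FREE]
Op 2: a = realloc(a, 3) -> a = 0; heap: [0-2 ALLOC][3-45 FREE]
Op 3: a = realloc(a, 17) -> a = 0; heap: [0-16 ALLOC][17-45 FREE]
Op 4: b = malloc(3) -> b = 17; heap: [0-16 ALLOC][17-19 ALLOC][20-45 FREE]
Op 5: a = realloc(a, 18) -> a = 20; heap: [0-16 FREE][17-19 ALLOC][20-37 ALLOC][38-45 FREE]
Op 6: b = realloc(b, 16) -> b = 0; heap: [0-15 ALLOC][16-19 FREE][20-37 ALLOC][38-45 FREE]
Op 7: c = malloc(5) -> c = 38; heap: [0-15 ALLOC][16-19 FREE][20-37 ALLOC][38-42 ALLOC][43-45 FREE]
malloc(19): first-fit scan over [0-15 ALLOC][16-19 FREE][20-37 ALLOC][38-42 ALLOC][43-45 FREE] -> NULL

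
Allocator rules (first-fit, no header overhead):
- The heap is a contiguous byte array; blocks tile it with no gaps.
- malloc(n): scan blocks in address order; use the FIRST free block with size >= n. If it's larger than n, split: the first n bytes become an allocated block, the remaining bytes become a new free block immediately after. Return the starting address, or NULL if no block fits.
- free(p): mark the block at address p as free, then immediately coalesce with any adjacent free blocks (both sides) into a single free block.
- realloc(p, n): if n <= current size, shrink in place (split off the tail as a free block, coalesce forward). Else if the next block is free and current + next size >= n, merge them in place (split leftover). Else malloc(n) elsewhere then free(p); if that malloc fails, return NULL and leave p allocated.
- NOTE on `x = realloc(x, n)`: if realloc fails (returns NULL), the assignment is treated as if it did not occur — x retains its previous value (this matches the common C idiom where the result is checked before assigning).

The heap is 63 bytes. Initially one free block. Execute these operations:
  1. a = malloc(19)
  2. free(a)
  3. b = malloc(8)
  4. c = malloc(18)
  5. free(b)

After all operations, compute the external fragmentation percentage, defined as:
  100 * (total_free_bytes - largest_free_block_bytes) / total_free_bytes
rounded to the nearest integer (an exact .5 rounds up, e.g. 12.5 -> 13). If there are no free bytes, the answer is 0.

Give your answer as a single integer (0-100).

Op 1: a = malloc(19) -> a = 0; heap: [0-18 ALLOC][19-62 FREE]
Op 2: free(a) -> (freed a); heap: [0-62 FREE]
Op 3: b = malloc(8) -> b = 0; heap: [0-7 ALLOC][8-62 FREE]
Op 4: c = malloc(18) -> c = 8; heap: [0-7 ALLOC][8-25 ALLOC][26-62 FREE]
Op 5: free(b) -> (freed b); heap: [0-7 FREE][8-25 ALLOC][26-62 FREE]
Free blocks: [8 37] total_free=45 largest=37 -> 100*(45-37)/45 = 800/45 ≈ 17.778 -> rounds to 18

Answer: 18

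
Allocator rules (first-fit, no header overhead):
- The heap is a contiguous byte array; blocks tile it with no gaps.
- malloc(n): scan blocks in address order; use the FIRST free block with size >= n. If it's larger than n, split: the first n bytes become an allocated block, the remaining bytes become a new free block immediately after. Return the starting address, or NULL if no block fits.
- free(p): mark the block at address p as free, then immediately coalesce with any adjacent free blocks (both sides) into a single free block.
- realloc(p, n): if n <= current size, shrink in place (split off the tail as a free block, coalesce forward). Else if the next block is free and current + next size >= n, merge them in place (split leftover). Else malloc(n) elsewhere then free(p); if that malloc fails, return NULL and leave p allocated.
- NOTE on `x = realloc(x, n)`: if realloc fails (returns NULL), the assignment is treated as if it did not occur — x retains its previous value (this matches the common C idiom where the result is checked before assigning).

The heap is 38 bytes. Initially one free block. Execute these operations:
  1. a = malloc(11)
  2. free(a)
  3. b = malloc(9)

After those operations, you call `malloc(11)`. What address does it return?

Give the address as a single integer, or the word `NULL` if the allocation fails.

Op 1: a = malloc(11) -> a = 0; heap: [0-10 ALLOC][11-37 FREE]
Op 2: free(a) -> (freed a); heap: [0-37 FREE]
Op 3: b = malloc(9) -> b = 0; heap: [0-8 ALLOC][9-37 FREE]
malloc(11): first-fit scan over [0-8 ALLOC][9-37 FREE] -> 9

Answer: 9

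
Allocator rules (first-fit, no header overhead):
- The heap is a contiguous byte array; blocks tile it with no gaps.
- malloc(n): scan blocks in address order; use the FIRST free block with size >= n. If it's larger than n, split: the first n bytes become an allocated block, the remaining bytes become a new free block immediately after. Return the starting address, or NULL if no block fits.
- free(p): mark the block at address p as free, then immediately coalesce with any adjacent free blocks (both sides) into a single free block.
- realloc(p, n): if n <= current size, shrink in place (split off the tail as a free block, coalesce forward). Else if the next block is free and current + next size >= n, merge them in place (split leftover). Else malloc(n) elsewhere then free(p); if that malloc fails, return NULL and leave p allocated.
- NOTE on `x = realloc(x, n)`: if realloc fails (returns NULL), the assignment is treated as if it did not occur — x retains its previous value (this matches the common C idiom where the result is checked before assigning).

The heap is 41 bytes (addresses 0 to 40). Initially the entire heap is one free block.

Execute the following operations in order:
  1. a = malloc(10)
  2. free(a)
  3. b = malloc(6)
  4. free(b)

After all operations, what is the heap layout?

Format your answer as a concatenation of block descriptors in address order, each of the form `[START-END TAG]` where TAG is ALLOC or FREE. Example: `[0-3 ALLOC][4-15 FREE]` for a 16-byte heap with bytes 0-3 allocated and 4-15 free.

Answer: [0-40 FREE]

Derivation:
Op 1: a = malloc(10) -> a = 0; heap: [0-9 ALLOC][10-40 FREE]
Op 2: free(a) -> (freed a); heap: [0-40 FREE]
Op 3: b = malloc(6) -> b = 0; heap: [0-5 ALLOC][6-40 FREE]
Op 4: free(b) -> (freed b); heap: [0-40 FREE]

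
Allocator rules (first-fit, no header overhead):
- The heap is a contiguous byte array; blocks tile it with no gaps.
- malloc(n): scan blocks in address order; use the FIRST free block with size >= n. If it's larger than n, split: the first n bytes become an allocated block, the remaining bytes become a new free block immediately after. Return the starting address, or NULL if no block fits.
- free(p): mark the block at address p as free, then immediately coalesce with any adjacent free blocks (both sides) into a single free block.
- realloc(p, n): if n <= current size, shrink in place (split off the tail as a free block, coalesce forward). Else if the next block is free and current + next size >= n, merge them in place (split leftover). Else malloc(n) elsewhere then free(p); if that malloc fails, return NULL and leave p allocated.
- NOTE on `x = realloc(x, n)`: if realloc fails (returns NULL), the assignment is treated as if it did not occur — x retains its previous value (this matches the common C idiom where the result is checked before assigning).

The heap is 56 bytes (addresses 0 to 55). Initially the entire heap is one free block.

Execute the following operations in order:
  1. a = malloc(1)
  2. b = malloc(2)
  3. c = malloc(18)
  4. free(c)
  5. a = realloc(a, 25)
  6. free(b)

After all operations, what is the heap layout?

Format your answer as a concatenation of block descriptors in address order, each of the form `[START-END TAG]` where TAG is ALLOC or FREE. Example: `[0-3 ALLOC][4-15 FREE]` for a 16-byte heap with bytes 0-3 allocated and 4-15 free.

Answer: [0-2 FREE][3-27 ALLOC][28-55 FREE]

Derivation:
Op 1: a = malloc(1) -> a = 0; heap: [0-0 ALLOC][1-55 FREE]
Op 2: b = malloc(2) -> b = 1; heap: [0-0 ALLOC][1-2 ALLOC][3-55 FREE]
Op 3: c = malloc(18) -> c = 3; heap: [0-0 ALLOC][1-2 ALLOC][3-20 ALLOC][21-55 FREE]
Op 4: free(c) -> (freed c); heap: [0-0 ALLOC][1-2 ALLOC][3-55 FREE]
Op 5: a = realloc(a, 25) -> a = 3; heap: [0-0 FREE][1-2 ALLOC][3-27 ALLOC][28-55 FREE]
Op 6: free(b) -> (freed b); heap: [0-2 FREE][3-27 ALLOC][28-55 FREE]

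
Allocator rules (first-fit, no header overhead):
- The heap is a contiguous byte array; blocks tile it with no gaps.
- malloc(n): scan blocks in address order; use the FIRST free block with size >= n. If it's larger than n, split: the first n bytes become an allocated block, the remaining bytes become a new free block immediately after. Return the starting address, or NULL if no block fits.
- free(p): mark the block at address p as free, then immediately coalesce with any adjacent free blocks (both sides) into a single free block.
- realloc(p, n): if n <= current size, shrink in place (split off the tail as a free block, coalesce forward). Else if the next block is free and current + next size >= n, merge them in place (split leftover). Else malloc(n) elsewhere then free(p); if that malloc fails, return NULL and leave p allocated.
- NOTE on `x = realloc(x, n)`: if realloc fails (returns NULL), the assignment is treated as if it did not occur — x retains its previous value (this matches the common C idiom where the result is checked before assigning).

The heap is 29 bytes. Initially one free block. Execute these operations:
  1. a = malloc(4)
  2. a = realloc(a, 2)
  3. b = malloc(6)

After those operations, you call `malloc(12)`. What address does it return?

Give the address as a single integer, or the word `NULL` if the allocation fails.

Op 1: a = malloc(4) -> a = 0; heap: [0-3 ALLOC][4-28 FREE]
Op 2: a = realloc(a, 2) -> a = 0; heap: [0-1 ALLOC][2-28 FREE]
Op 3: b = malloc(6) -> b = 2; heap: [0-1 ALLOC][2-7 ALLOC][8-28 FREE]
malloc(12): first-fit scan over [0-1 ALLOC][2-7 ALLOC][8-28 FREE] -> 8

Answer: 8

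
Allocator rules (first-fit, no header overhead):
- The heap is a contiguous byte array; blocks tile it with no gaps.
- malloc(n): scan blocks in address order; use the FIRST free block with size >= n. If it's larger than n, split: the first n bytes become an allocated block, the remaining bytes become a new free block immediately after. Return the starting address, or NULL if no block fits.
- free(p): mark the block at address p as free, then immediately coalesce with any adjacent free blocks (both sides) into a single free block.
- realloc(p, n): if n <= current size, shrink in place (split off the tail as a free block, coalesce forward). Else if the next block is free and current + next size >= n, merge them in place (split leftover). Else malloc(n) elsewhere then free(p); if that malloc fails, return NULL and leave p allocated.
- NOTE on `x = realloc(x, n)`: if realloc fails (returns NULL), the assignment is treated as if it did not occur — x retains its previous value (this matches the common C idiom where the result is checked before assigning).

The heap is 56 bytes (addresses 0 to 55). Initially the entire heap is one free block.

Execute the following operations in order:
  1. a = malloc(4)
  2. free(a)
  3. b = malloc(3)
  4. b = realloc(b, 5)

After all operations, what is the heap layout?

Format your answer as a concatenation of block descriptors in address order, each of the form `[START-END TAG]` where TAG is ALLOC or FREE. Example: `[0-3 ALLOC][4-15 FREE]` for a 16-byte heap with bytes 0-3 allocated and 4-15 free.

Answer: [0-4 ALLOC][5-55 FREE]

Derivation:
Op 1: a = malloc(4) -> a = 0; heap: [0-3 ALLOC][4-55 FREE]
Op 2: free(a) -> (freed a); heap: [0-55 FREE]
Op 3: b = malloc(3) -> b = 0; heap: [0-2 ALLOC][3-55 FREE]
Op 4: b = realloc(b, 5) -> b = 0; heap: [0-4 ALLOC][5-55 FREE]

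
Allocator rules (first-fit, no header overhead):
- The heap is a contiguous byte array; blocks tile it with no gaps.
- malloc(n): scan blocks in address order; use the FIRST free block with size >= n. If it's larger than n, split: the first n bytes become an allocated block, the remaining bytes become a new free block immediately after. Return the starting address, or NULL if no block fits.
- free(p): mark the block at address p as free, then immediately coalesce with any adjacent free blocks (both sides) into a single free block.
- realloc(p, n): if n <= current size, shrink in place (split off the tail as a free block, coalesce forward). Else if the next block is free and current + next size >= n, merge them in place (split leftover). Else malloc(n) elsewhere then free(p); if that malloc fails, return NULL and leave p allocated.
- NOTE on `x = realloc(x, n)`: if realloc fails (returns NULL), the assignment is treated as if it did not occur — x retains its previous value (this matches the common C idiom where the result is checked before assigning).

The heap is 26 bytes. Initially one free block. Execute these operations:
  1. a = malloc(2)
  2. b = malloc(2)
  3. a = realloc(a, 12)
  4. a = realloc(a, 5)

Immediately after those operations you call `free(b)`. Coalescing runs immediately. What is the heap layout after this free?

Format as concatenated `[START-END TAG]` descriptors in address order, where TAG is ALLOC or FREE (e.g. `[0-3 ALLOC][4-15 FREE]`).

Op 1: a = malloc(2) -> a = 0; heap: [0-1 ALLOC][2-25 FREE]
Op 2: b = malloc(2) -> b = 2; heap: [0-1 ALLOC][2-3 ALLOC][4-25 FREE]
Op 3: a = realloc(a, 12) -> a = 4; heap: [0-1 FREE][2-3 ALLOC][4-15 ALLOC][16-25 FREE]
Op 4: a = realloc(a, 5) -> a = 4; heap: [0-1 FREE][2-3 ALLOC][4-8 ALLOC][9-25 FREE]
free(b): b = 2 -> block [2-3 ALLOC]; mark free, coalesce with adjacent free neighbors -> [0-3 FREE][4-8 ALLOC][9-25 FREE]

Answer: [0-3 FREE][4-8 ALLOC][9-25 FREE]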